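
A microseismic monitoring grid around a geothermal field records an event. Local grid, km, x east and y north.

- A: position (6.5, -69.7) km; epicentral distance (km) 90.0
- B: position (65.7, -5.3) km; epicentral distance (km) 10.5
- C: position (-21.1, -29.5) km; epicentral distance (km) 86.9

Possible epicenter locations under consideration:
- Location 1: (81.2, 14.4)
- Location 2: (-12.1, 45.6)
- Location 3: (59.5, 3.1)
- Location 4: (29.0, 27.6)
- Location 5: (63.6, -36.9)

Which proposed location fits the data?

Location 3

For each candidate, compare |candidate − station| to the reported distance:
Location 1: residuals A 22.5, B 14.6, C 24.4 → max 24.4 km
Location 2: residuals A 26.8, B 82.5, C 11.3 → max 82.5 km
Location 3: residuals A 0.0, B 0.1, C 0.0 → max 0.1 km
Location 4: residuals A 9.9, B 38.8, C 10.9 → max 38.8 km
Location 5: residuals A 24.1, B 21.2, C 1.9 → max 24.1 km
Only Location 3 has all residuals ≈ 0.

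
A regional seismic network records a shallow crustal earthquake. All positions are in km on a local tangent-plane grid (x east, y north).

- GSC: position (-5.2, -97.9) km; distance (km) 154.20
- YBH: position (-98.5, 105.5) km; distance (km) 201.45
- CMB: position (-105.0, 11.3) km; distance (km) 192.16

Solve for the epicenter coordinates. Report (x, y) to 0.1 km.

Circle about each station: (x + 5.2)² + (y + 97.9)² = 154.20²; (x + 98.5)² + (y − 105.5)² = 201.45²; (x + 105.0)² + (y − 11.3)² = 192.16².
Subtracting pairs of circle equations eliminates x²+y² and gives linear equations (the radical axes):
-186.6 x + 406.8 y = -5583.41
-199.6 x + 218.4 y = -11606.59
Solving the 2×2 system: x ≈ 86.6, y ≈ 26.0 km.
Check against GSC (with the unrounded x, y): √((x + 5.2)²+(y + 97.9)²) = 154.19 ≈ 154.20 km. ✓

x ≈ 86.6 km, y ≈ 26.0 km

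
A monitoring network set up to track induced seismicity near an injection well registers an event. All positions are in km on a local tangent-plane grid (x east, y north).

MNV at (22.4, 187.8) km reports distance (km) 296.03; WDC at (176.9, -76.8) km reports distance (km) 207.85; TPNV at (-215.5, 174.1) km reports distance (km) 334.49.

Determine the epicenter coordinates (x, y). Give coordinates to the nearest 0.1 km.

x ≈ -29.2 km, y ≈ -103.7 km

Circle about each station: (x − 22.4)² + (y − 187.8)² = 296.03²; (x − 176.9)² + (y + 76.8)² = 207.85²; (x + 215.5)² + (y − 174.1)² = 334.49².
Subtracting pairs of circle equations eliminates x²+y² and gives linear equations (the radical axes):
309.0 x − 529.2 y = 45853.39
-475.8 x − 27.4 y = 16730.66
Solving the 2×2 system: x ≈ -29.2, y ≈ -103.7 km.
Check against MNV (with the unrounded x, y): √((x − 22.4)²+(y − 187.8)²) = 296.02 ≈ 296.03 km. ✓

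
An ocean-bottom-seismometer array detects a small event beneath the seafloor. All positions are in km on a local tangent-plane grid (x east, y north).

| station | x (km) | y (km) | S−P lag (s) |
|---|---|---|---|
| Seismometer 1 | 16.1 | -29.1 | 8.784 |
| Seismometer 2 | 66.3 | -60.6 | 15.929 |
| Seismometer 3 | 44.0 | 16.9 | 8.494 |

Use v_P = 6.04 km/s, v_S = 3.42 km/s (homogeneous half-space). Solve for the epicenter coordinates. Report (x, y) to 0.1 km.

Distance from S−P lag: d = Δt · v_P v_S / (v_P − v_S) = Δt · (6.04·3.42)/(6.04−3.42) ≈ 7.8843·Δt.
So d_Seismometer 1 = 69.26, d_Seismometer 2 = 125.59, d_Seismometer 3 = 66.97 km.
Circle about each station: (x − 16.1)² + (y + 29.1)² = 69.26²; (x − 66.3)² + (y + 60.6)² = 125.59²; (x − 44.0)² + (y − 16.9)² = 66.97².
Subtracting pairs of circle equations eliminates x²+y² and gives linear equations (the radical axes):
100.4 x − 63.0 y = -4013.87
55.8 x + 92.0 y = 1427.56
Solving the 2×2 system: x ≈ -21.9, y ≈ 28.8 km.

x ≈ -21.9 km, y ≈ 28.8 km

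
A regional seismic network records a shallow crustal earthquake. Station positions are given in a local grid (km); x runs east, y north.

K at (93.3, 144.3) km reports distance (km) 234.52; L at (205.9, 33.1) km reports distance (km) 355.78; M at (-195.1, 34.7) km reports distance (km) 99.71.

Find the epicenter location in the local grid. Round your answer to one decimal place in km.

Circle about each station: (x − 93.3)² + (y − 144.3)² = 234.52²; (x − 205.9)² + (y − 33.1)² = 355.78²; (x + 195.1)² + (y − 34.7)² = 99.71².
Subtracting the K equation from the L and M equations removes the quadratic terms:
225.2 x − 222.4 y = -57616.74
-576.8 x − 219.2 y = 54798.27
Solving the 2×2 system: x ≈ -139.7, y ≈ 117.6 km.

(-139.7, 117.6)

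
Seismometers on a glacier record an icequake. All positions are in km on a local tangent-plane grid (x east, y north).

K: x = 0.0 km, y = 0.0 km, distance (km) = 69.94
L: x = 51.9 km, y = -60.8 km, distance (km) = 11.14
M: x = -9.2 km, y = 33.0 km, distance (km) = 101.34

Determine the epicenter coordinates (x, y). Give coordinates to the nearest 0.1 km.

48.8 km east, -50.1 km north

Circle about each station: x² + y² = 69.94²; (x − 51.9)² + (y + 60.8)² = 11.14²; (x + 9.2)² + (y − 33.0)² = 101.34².
Subtracting the K equation from the L and M equations removes the quadratic terms:
103.8 x − 121.6 y = 11157.75
-18.4 x + 66.0 y = -4204.55
Solving the 2×2 system: x ≈ 48.8, y ≈ -50.1 km.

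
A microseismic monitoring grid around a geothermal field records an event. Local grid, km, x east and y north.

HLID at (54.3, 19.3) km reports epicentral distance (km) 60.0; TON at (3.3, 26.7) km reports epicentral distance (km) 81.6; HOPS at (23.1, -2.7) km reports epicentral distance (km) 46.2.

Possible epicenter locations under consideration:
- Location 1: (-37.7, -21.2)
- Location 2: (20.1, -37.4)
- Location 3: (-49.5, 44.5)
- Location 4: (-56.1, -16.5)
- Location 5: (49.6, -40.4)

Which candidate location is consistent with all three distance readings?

For each candidate, compare |candidate − station| to the reported distance:
Location 1: residuals HLID 40.5, TON 18.5, HOPS 17.4 → max 40.5 km
Location 2: residuals HLID 6.2, TON 15.3, HOPS 11.4 → max 15.3 km
Location 3: residuals HLID 46.8, TON 25.9, HOPS 40.4 → max 46.8 km
Location 4: residuals HLID 56.1, TON 8.2, HOPS 34.2 → max 56.1 km
Location 5: residuals HLID 0.1, TON 0.1, HOPS 0.1 → max 0.1 km
Only Location 5 has all residuals ≈ 0.

Location 5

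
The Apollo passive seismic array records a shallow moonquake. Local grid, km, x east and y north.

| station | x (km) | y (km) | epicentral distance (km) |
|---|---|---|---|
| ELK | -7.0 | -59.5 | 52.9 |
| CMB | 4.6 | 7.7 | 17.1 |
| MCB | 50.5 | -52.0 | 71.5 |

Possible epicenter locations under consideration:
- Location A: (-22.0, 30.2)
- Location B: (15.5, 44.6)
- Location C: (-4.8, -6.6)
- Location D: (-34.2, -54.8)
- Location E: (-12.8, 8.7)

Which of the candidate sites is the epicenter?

For each candidate, compare |candidate − station| to the reported distance:
Location A: residuals ELK 38.0, CMB 17.7, MCB 38.1 → max 38.1 km
Location B: residuals ELK 53.6, CMB 21.4, MCB 31.2 → max 53.6 km
Location C: residuals ELK 0.0, CMB 0.0, MCB 0.0 → max 0.0 km
Location D: residuals ELK 25.3, CMB 56.5, MCB 13.2 → max 56.5 km
Location E: residuals ELK 15.5, CMB 0.3, MCB 16.2 → max 16.2 km
Only Location C has all residuals ≈ 0.

Location C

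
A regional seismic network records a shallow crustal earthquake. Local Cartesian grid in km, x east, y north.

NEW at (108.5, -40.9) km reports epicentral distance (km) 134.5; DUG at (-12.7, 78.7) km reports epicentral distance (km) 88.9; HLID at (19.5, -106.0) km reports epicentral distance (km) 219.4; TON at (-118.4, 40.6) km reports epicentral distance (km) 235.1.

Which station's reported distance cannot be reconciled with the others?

Solve using three stations at a time. Using NEW, HLID, TON (subtract circle equations pairwise → linear system) gives (x, y) ≈ (110.6, 93.6).
Distances from that point to each station vs reported:
  NEW: calculated 134.5 vs reported 134.5 → residual 0.0 km
  DUG: calculated 124.2 vs reported 88.9 → residual 35.3 km
  HLID: calculated 219.4 vs reported 219.4 → residual 0.0 km
  TON: calculated 235.1 vs reported 235.1 → residual 0.0 km
NEW, HLID, TON are mutually consistent (residuals ≈ 0); DUG is off by 35.3 km.

DUG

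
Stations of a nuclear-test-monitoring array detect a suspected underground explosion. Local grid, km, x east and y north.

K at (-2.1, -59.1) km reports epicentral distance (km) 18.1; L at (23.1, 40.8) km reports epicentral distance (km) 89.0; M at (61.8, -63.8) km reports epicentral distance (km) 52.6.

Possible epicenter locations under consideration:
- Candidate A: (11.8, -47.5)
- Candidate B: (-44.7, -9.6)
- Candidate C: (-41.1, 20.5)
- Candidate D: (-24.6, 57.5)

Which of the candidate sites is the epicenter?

For each candidate, compare |candidate − station| to the reported distance:
Candidate A: residuals K 0.0, L 0.0, M 0.0 → max 0.0 km
Candidate B: residuals K 47.2, L 4.5, M 66.9 → max 66.9 km
Candidate C: residuals K 70.5, L 21.7, M 80.4 → max 80.4 km
Candidate D: residuals K 100.7, L 38.5, M 96.3 → max 100.7 km
Only Candidate A has all residuals ≈ 0.

Candidate A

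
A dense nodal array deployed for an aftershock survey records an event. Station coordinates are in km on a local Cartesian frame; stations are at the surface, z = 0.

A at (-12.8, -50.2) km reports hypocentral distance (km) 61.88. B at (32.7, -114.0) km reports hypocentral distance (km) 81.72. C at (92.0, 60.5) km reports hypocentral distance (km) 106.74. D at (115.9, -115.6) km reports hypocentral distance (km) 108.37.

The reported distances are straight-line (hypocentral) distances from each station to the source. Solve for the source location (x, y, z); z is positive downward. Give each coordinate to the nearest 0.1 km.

Each station gives a sphere (x−x_i)² + (y−y_i)² + z² = d_i² (stations at z=0).
Subtracting the A sphere from B and C: z² cancels, leaving linear equations in x and y:
91.0 x − 127.6 y = 8532.39
209.6 x + 221.4 y = 1876.08
Solving: x ≈ 45.390, y ≈ -34.497 km (keep extra digits for the depth step; rounded: 45.4, -34.5).
Then from the A sphere: z² = 61.88² − (x + 12.8)² − (y + 50.2)² with x = 45.390, y = -34.497, so z ≈ 14.017 ≈ 14.0 km.
Check against D (with the unrounded solution): distance 108.38 ≈ 108.37 km. ✓

(45.4, -34.5, 14.0)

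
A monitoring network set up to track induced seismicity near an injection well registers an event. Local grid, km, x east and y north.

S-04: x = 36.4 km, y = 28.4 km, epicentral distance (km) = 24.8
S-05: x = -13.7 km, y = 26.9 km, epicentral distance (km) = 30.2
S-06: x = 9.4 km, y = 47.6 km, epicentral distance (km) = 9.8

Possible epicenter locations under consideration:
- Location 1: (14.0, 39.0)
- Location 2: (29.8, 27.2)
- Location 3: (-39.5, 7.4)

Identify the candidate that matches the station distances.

Location 1

For each candidate, compare |candidate − station| to the reported distance:
Location 1: residuals S-04 0.0, S-05 0.0, S-06 0.0 → max 0.0 km
Location 2: residuals S-04 18.1, S-05 13.3, S-06 19.0 → max 19.0 km
Location 3: residuals S-04 54.0, S-05 2.1, S-06 53.5 → max 54.0 km
Only Location 1 has all residuals ≈ 0.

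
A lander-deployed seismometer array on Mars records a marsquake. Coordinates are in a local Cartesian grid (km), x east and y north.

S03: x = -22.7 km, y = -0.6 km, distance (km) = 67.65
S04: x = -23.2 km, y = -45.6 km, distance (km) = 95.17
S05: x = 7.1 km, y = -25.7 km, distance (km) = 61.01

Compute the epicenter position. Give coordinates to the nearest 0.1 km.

Circle about each station: (x + 22.7)² + (y + 0.6)² = 67.65²; (x + 23.2)² + (y + 45.6)² = 95.17²; (x − 7.1)² + (y + 25.7)² = 61.01².
Subtracting the S03 equation from the S04 and S05 equations removes the quadratic terms:
-1.0 x − 90.0 y = -2378.86
59.6 x − 50.2 y = 1049.55
Solving the 2×2 system: x ≈ 39.5, y ≈ 26.0 km.
Check against S03 (with the unrounded x, y): √((x + 22.7)²+(y + 0.6)²) = 67.65 ≈ 67.65 km. ✓

39.5 km east, 26.0 km north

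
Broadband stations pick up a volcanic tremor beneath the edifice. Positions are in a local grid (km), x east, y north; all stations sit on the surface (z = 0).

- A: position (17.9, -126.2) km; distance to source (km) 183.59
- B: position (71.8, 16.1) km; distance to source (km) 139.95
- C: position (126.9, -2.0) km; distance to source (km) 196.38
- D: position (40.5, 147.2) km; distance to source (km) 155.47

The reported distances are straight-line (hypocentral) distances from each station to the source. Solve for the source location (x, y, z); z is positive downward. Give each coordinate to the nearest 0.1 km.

Each station gives a sphere (x−x_i)² + (y−y_i)² + z² = d_i² (stations at z=0).
Subtracting the A sphere from B and C: z² cancels, leaving linear equations in x and y:
107.8 x + 284.6 y = 3286.89
218.0 x + 248.4 y = -4999.06
Solving: x ≈ -63.496, y ≈ 35.600 km (keep extra digits for the depth step; rounded: -63.5, 35.6).
Then from the A sphere: z² = 183.59² − (x − 17.9)² − (y + 126.2)² with x = -63.496, y = 35.600, so z ≈ 30.012 ≈ 30.0 km.
Check against D (with the unrounded solution): distance 155.47 ≈ 155.47 km. ✓

x ≈ -63.5 km, y ≈ 35.6 km, depth ≈ 30.0 km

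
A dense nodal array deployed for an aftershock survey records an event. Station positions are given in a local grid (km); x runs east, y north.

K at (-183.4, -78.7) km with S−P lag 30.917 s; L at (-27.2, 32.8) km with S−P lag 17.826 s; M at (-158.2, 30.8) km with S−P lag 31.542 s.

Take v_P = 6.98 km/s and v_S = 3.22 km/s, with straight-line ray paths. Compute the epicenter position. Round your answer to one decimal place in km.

Distance from S−P lag: d = Δt · v_P v_S / (v_P − v_S) = Δt · (6.98·3.22)/(6.98−3.22) ≈ 5.9776·Δt.
So d_K = 184.81, d_L = 106.56, d_M = 188.54 km.
Circle about each station: (x + 183.4)² + (y + 78.7)² = 184.81²; (x + 27.2)² + (y − 32.8)² = 106.56²; (x + 158.2)² + (y − 30.8)² = 188.54².
Subtracting pairs of circle equations eliminates x²+y² and gives linear equations (the radical axes):
312.4 x + 223.0 y = -15213.87
50.4 x + 219.0 y = -15245.97
Solving the 2×2 system: x ≈ 1.2, y ≈ -69.9 km.
Check against K (with the unrounded x, y): √((x + 183.4)²+(y + 78.7)²) = 184.80 ≈ 184.81 km. ✓

(1.2, -69.9)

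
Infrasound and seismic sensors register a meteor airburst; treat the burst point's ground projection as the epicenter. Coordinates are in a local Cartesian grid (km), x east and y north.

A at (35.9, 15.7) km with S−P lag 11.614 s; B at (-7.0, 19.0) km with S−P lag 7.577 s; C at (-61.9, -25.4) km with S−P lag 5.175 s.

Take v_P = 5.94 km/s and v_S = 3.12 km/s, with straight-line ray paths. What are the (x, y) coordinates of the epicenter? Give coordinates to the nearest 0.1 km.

Distance from S−P lag: d = Δt · v_P v_S / (v_P − v_S) = Δt · (5.94·3.12)/(5.94−3.12) ≈ 6.5719·Δt.
So d_A = 76.33, d_B = 49.80, d_C = 34.01 km.
Circle about each station: (x − 35.9)² + (y − 15.7)² = 76.33²; (x + 7.0)² + (y − 19.0)² = 49.80²; (x + 61.9)² + (y + 25.4)² = 34.01².
Subtracting the A equation from the B and C equations removes the quadratic terms:
-85.8 x + 6.6 y = 2220.93
-195.6 x − 82.2 y = 7611.06
Solving the 2×2 system: x ≈ -27.9, y ≈ -26.2 km.

(-27.9, -26.2)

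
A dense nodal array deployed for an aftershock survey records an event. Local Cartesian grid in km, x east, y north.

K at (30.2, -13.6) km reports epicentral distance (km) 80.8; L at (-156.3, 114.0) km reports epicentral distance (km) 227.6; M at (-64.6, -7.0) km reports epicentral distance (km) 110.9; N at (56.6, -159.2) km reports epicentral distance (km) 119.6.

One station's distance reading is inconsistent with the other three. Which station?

Solve using three stations at a time. Using K, L, N (subtract circle equations pairwise → linear system) gives (x, y) ≈ (-25.4, -72.2).
Distances from that point to each station vs reported:
  K: calculated 80.8 vs reported 80.8 → residual 0.0 km
  L: calculated 227.6 vs reported 227.6 → residual 0.0 km
  M: calculated 76.1 vs reported 110.9 → residual 34.8 km
  N: calculated 119.6 vs reported 119.6 → residual 0.0 km
K, L, N are mutually consistent (residuals ≈ 0); M is off by 34.8 km.

M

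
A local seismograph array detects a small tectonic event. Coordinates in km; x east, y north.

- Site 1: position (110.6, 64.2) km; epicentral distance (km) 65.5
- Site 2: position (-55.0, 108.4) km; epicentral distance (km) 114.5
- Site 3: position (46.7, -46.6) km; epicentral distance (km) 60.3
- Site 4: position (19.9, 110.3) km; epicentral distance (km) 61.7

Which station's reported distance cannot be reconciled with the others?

Solve using three stations at a time. Using Site 1, Site 2, Site 4 (subtract circle equations pairwise → linear system) gives (x, y) ≈ (45.9, 54.5).
Distances from that point to each station vs reported:
  Site 1: calculated 65.4 vs reported 65.5 → residual 0.1 km
  Site 2: calculated 114.4 vs reported 114.5 → residual 0.1 km
  Site 3: calculated 101.1 vs reported 60.3 → residual 40.8 km
  Site 4: calculated 61.6 vs reported 61.7 → residual 0.1 km
Site 1, Site 2, Site 4 are mutually consistent (residuals ≈ 0); Site 3 is off by 40.8 km.

Site 3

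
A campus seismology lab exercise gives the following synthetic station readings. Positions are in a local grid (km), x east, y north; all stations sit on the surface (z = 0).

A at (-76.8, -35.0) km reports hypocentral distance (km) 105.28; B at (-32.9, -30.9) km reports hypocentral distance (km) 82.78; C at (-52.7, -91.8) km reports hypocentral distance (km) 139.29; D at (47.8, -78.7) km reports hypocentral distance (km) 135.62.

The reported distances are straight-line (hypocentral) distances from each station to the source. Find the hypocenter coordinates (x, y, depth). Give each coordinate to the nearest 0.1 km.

(-12.7, 31.9, 50.0)

Each station gives a sphere (x−x_i)² + (y−y_i)² + z² = d_i² (stations at z=0).
Subtracting the A sphere from B and C: z² cancels, leaving linear equations in x and y:
87.8 x + 8.2 y = -854.67
48.2 x − 113.6 y = -4236.54
Solving: x ≈ -12.713, y ≈ 31.899 km (keep extra digits for the depth step; rounded: -12.7, 31.9).
Then from the A sphere: z² = 105.28² − (x + 76.8)² − (y + 35.0)² with x = -12.713, y = 31.899, so z ≈ 50.013 ≈ 50.0 km.
Check against D (with the unrounded solution): distance 135.63 ≈ 135.62 km. ✓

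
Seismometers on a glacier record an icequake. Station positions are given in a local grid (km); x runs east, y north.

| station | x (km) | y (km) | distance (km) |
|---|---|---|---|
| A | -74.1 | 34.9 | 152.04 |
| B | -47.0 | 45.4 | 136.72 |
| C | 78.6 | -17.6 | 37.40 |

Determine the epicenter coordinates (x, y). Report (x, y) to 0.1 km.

Circle about each station: (x + 74.1)² + (y − 34.9)² = 152.04²; (x + 47.0)² + (y − 45.4)² = 136.72²; (x − 78.6)² + (y + 17.6)² = 37.40².
Subtracting pairs of circle equations eliminates x²+y² and gives linear equations (the radical axes):
54.2 x + 21.0 y = 1985.14
305.4 x − 105.0 y = 21496.30
Solving the 2×2 system: x ≈ 54.5, y ≈ -46.2 km.

x ≈ 54.5 km, y ≈ -46.2 km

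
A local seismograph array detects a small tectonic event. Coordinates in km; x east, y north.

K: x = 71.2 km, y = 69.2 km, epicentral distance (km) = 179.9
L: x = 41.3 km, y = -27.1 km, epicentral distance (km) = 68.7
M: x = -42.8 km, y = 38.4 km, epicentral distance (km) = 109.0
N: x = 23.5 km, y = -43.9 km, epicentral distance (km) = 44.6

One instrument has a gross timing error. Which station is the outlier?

Solve using three stations at a time. Using L, M, N (subtract circle equations pairwise → linear system) gives (x, y) ≈ (-14.7, -66.9).
Distances from that point to each station vs reported:
  K: calculated 160.9 vs reported 179.9 → residual 19.0 km
  L: calculated 68.7 vs reported 68.7 → residual 0.0 km
  M: calculated 109.0 vs reported 109.0 → residual 0.0 km
  N: calculated 44.6 vs reported 44.6 → residual 0.0 km
L, M, N are mutually consistent (residuals ≈ 0); K is off by 19.0 km.

K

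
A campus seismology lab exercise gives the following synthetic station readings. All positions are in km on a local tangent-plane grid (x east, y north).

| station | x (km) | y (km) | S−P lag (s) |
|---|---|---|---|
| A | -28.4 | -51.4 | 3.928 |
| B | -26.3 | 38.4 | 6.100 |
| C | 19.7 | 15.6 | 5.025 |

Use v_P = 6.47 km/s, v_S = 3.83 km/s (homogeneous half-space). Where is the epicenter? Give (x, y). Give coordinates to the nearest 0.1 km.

Distance from S−P lag: d = Δt · v_P v_S / (v_P − v_S) = Δt · (6.47·3.83)/(6.47−3.83) ≈ 9.3864·Δt.
So d_A = 36.87, d_B = 57.26, d_C = 47.17 km.
Circle about each station: (x + 28.4)² + (y + 51.4)² = 36.87²; (x + 26.3)² + (y − 38.4)² = 57.26²; (x − 19.7)² + (y − 15.6)² = 47.17².
Subtracting the A equation from the B and C equations removes the quadratic terms:
4.2 x + 179.6 y = -3201.58
96.2 x + 134.0 y = -3682.68
Solving the 2×2 system: x ≈ -13.9, y ≈ -17.5 km.

x ≈ -13.9 km, y ≈ -17.5 km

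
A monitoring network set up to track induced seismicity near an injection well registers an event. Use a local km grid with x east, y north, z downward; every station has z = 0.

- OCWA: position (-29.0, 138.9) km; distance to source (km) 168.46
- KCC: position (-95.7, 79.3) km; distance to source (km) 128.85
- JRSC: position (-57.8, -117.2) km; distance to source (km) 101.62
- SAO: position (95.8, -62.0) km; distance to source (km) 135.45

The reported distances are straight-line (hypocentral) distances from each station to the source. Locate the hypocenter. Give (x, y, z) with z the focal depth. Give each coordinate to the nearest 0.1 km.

(-30.0, -25.9, 34.9)

Each station gives a sphere (x−x_i)² + (y−y_i)² + z² = d_i² (stations at z=0).
Subtracting the OCWA sphere from KCC and JRSC: z² cancels, leaving linear equations in x and y:
-133.4 x − 119.2 y = 7089.22
-57.6 x − 512.2 y = 14994.62
Solving: x ≈ -29.998, y ≈ -25.901 km (keep extra digits for the depth step; rounded: -30.0, -25.9).
Then from the OCWA sphere: z² = 168.46² − (x + 29.0)² − (y − 138.9)² with x = -29.998, y = -25.901, so z ≈ 34.906 ≈ 34.9 km.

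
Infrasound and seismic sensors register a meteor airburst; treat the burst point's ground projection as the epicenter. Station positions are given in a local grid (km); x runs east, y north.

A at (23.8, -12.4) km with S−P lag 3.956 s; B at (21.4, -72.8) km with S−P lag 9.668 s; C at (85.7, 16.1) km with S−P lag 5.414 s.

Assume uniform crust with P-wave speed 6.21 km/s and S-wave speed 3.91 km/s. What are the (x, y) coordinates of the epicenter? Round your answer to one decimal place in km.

Distance from S−P lag: d = Δt · v_P v_S / (v_P − v_S) = Δt · (6.21·3.91)/(6.21−3.91) ≈ 10.5570·Δt.
So d_A = 41.76, d_B = 102.07, d_C = 57.16 km.
Circle about each station: (x − 23.8)² + (y + 12.4)² = 41.76²; (x − 21.4)² + (y + 72.8)² = 102.07²; (x − 85.7)² + (y − 16.1)² = 57.16².
Subtracting pairs of circle equations eliminates x²+y² and gives linear equations (the radical axes):
-4.8 x − 120.8 y = -3636.79
123.8 x + 57.0 y = 5360.13
Solving the 2×2 system: x ≈ 30.0, y ≈ 28.9 km.

x ≈ 30.0 km, y ≈ 28.9 km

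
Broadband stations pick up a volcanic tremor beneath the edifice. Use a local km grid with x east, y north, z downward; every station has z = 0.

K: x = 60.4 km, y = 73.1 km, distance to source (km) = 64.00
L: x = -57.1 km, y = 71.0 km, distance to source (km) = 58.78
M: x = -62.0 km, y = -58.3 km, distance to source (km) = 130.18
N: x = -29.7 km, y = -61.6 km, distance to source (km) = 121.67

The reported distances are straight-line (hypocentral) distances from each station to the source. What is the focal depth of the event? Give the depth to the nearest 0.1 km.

z ≈ 8.3 km

Each station gives a sphere (x−x_i)² + (y−y_i)² + z² = d_i² (stations at z=0).
Subtracting the K sphere from L and M: z² cancels, leaving linear equations in x and y:
-235.0 x − 4.2 y = -49.45
-244.8 x − 262.8 y = -14599.71
Solving: x ≈ -0.796, y ≈ 56.296 km (keep extra digits for the depth step; rounded: -0.8, 56.3).
Then from the K sphere: z² = 64.00² − (x − 60.4)² − (y − 73.1)² with x = -0.796, y = 56.296, so z ≈ 8.287 ≈ 8.3 km.
Check against N (with the unrounded solution): distance 121.67 ≈ 121.67 km. ✓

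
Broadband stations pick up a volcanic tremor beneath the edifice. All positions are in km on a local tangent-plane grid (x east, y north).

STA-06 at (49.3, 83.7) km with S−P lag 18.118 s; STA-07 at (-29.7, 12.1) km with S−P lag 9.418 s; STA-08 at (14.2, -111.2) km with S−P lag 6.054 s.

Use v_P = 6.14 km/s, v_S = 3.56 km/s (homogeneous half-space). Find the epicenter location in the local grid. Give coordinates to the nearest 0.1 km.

Distance from S−P lag: d = Δt · v_P v_S / (v_P − v_S) = Δt · (6.14·3.56)/(6.14−3.56) ≈ 8.4722·Δt.
So d_STA-06 = 153.50, d_STA-07 = 79.79, d_STA-08 = 51.29 km.
Circle about each station: (x − 49.3)² + (y − 83.7)² = 153.50²; (x + 29.7)² + (y − 12.1)² = 79.79²; (x − 14.2)² + (y + 111.2)² = 51.29².
Subtracting pairs of circle equations eliminates x²+y² and gives linear equations (the radical axes):
-158.0 x − 143.2 y = 8788.13
-70.2 x − 389.8 y = 24062.49
Solving the 2×2 system: x ≈ 0.4, y ≈ -61.8 km.

(0.4, -61.8)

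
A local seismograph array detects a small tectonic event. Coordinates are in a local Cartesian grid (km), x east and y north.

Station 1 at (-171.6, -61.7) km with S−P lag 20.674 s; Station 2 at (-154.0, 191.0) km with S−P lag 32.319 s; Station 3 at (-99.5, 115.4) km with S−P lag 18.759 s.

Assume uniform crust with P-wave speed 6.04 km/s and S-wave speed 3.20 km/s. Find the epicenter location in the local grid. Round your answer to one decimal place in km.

(-45.1, -0.1)

Distance from S−P lag: d = Δt · v_P v_S / (v_P − v_S) = Δt · (6.04·3.20)/(6.04−3.20) ≈ 6.8056·Δt.
So d_Station 1 = 140.70, d_Station 2 = 219.95, d_Station 3 = 127.67 km.
Circle about each station: (x + 171.6)² + (y + 61.7)² = 140.70²; (x + 154.0)² + (y − 191.0)² = 219.95²; (x + 99.5)² + (y − 115.4)² = 127.67².
Subtracting the Station 1 equation from the Station 2 and Station 3 equations removes the quadratic terms:
35.2 x + 505.4 y = -1637.96
144.2 x + 354.2 y = -6539.18
Solving the 2×2 system: x ≈ -45.1, y ≈ -0.1 km.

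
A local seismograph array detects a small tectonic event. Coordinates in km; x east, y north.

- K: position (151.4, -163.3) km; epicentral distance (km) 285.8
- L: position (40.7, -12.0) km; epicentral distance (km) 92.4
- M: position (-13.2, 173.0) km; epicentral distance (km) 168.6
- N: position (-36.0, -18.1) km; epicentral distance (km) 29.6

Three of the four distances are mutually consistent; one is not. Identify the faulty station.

Solve using three stations at a time. Using L, M, N (subtract circle equations pairwise → linear system) gives (x, y) ≈ (-49.5, 8.3).
Distances from that point to each station vs reported:
  K: calculated 264.2 vs reported 285.8 → residual 21.6 km
  L: calculated 92.4 vs reported 92.4 → residual 0.0 km
  M: calculated 168.6 vs reported 168.6 → residual 0.0 km
  N: calculated 29.7 vs reported 29.6 → residual 0.1 km
L, M, N are mutually consistent (residuals ≈ 0); K is off by 21.6 km.

K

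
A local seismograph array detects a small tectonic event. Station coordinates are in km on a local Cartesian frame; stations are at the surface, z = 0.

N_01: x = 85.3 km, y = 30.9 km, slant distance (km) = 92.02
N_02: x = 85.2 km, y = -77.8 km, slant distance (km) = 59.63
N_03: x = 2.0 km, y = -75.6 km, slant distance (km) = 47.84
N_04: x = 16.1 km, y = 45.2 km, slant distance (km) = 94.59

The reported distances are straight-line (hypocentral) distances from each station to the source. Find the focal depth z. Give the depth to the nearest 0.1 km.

Each station gives a sphere (x−x_i)² + (y−y_i)² + z² = d_i² (stations at z=0).
Subtracting the N_01 sphere from N_02 and N_03: z² cancels, leaving linear equations in x and y:
-0.2 x − 217.4 y = 9992.92
-166.6 x − 213.0 y = 3667.47
Solving: x ≈ 36.797, y ≈ -45.999 km (keep extra digits for the depth step; rounded: 36.8, -46.0).
Then from the N_01 sphere: z² = 92.02² − (x − 85.3)² − (y − 30.9)² with x = 36.797, y = -45.999, so z ≈ 14.202 ≈ 14.2 km.

14.2 km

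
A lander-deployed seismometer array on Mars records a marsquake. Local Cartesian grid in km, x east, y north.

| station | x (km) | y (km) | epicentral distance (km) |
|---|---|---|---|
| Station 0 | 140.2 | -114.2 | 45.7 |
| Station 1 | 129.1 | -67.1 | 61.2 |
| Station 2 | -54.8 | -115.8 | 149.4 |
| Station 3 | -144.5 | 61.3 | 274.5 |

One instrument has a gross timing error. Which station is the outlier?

Solve using three stations at a time. Using Station 0, Station 1, Station 2 (subtract circle equations pairwise → linear system) gives (x, y) ≈ (94.6, -117.7).
Distances from that point to each station vs reported:
  Station 0: calculated 45.7 vs reported 45.7 → residual 0.0 km
  Station 1: calculated 61.2 vs reported 61.2 → residual 0.0 km
  Station 2: calculated 149.4 vs reported 149.4 → residual 0.0 km
  Station 3: calculated 298.7 vs reported 274.5 → residual 24.2 km
Station 0, Station 1, Station 2 are mutually consistent (residuals ≈ 0); Station 3 is off by 24.2 km.

Station 3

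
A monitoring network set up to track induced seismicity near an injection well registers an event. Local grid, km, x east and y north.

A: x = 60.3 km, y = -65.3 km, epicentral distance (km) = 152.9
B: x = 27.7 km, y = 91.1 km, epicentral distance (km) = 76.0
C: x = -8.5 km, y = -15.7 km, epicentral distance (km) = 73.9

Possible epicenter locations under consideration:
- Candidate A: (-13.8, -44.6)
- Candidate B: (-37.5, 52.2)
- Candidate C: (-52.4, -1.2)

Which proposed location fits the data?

Candidate B

For each candidate, compare |candidate − station| to the reported distance:
Candidate A: residuals A 76.0, B 65.9, C 44.5 → max 76.0 km
Candidate B: residuals A 0.0, B 0.1, C 0.1 → max 0.1 km
Candidate C: residuals A 23.2, B 46.2, C 27.7 → max 46.2 km
Only Candidate B has all residuals ≈ 0.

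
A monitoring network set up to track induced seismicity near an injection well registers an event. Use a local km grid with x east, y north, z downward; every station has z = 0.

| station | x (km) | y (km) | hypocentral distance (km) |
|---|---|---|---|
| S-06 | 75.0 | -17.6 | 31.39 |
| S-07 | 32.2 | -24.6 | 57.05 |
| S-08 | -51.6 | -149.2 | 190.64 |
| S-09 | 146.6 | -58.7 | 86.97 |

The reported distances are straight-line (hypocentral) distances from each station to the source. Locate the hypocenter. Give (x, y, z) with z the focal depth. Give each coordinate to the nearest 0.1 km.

Each station gives a sphere (x−x_i)² + (y−y_i)² + z² = d_i² (stations at z=0).
Subtracting the S-06 sphere from S-07 and S-08: z² cancels, leaving linear equations in x and y:
-85.6 x − 14.0 y = -6562.13
-253.2 x − 263.2 y = -16369.84
Solving: x ≈ 78.903, y ≈ -13.709 km (keep extra digits for the depth step; rounded: 78.9, -13.7).
Then from the S-06 sphere: z² = 31.39² − (x − 75.0)² − (y + 17.6)² with x = 78.903, y = -13.709, so z ≈ 30.902 ≈ 30.9 km.
Check against S-09 (with the unrounded solution): distance 86.96 ≈ 86.97 km. ✓

(78.9, -13.7, 30.9)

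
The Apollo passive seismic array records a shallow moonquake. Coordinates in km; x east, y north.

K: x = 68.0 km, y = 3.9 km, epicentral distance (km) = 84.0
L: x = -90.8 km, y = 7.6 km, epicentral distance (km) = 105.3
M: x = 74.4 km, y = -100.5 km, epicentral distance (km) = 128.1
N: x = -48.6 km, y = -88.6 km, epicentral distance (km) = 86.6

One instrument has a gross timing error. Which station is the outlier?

L

Solve using three stations at a time. Using K, M, N (subtract circle equations pairwise → linear system) gives (x, y) ≈ (-15.0, -8.8).
Distances from that point to each station vs reported:
  K: calculated 84.0 vs reported 84.0 → residual 0.0 km
  L: calculated 77.5 vs reported 105.3 → residual 27.8 km
  M: calculated 128.1 vs reported 128.1 → residual 0.0 km
  N: calculated 86.6 vs reported 86.6 → residual 0.0 km
K, M, N are mutually consistent (residuals ≈ 0); L is off by 27.8 km.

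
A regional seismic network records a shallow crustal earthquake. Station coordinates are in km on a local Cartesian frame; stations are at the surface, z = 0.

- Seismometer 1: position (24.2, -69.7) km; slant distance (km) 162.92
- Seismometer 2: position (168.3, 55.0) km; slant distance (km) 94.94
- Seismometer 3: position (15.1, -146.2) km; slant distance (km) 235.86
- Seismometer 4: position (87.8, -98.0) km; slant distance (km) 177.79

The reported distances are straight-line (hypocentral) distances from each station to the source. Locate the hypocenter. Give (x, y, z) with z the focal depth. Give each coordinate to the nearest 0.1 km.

Each station gives a sphere (x−x_i)² + (y−y_i)² + z² = d_i² (stations at z=0).
Subtracting the Seismometer 1 sphere from Seismometer 2 and Seismometer 3: z² cancels, leaving linear equations in x and y:
288.2 x + 249.4 y = 43435.48
-18.2 x − 153.0 y = -12928.29
Solving: x ≈ 86.494, y ≈ 74.210 km (keep extra digits for the depth step; rounded: 86.5, 74.2).
Then from the Seismometer 1 sphere: z² = 162.92² − (x − 24.2)² − (y + 69.7)² with x = 86.494, y = 74.210, so z ≈ 44.185 ≈ 44.2 km.

(86.5, 74.2, 44.2)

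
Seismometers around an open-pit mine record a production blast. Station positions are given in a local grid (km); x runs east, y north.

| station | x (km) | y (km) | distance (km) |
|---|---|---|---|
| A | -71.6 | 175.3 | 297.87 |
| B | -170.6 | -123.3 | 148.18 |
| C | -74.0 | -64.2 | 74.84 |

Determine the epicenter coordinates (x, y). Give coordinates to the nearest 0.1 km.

Circle about each station: (x + 71.6)² + (y − 175.3)² = 297.87²; (x + 170.6)² + (y + 123.3)² = 148.18²; (x + 74.0)² + (y + 64.2)² = 74.84².
Subtracting the A equation from the B and C equations removes the quadratic terms:
-198.0 x − 597.2 y = 75219.82
-4.8 x − 479.0 y = 56866.50
Solving the 2×2 system: x ≈ -22.5, y ≈ -118.5 km.

-22.5 km east, -118.5 km north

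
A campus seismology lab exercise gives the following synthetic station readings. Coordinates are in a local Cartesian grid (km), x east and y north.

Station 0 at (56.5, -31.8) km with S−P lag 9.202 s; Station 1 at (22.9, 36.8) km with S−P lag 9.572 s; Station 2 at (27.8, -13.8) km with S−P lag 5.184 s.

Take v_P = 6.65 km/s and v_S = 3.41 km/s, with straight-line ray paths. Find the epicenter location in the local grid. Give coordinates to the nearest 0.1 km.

Distance from S−P lag: d = Δt · v_P v_S / (v_P − v_S) = Δt · (6.65·3.41)/(6.65−3.41) ≈ 6.9989·Δt.
So d_Station 0 = 64.40, d_Station 1 = 66.99, d_Station 2 = 36.28 km.
Circle about each station: (x − 56.5)² + (y + 31.8)² = 64.40²; (x − 22.9)² + (y − 36.8)² = 66.99²; (x − 27.8)² + (y + 13.8)² = 36.28².
Subtracting the Station 0 equation from the Station 1 and Station 2 equations removes the quadratic terms:
-67.2 x + 137.2 y = -2665.14
-57.4 x + 36.0 y = -409.09
Solving the 2×2 system: x ≈ -7.3, y ≈ -23.0 km.

x ≈ -7.3 km, y ≈ -23.0 km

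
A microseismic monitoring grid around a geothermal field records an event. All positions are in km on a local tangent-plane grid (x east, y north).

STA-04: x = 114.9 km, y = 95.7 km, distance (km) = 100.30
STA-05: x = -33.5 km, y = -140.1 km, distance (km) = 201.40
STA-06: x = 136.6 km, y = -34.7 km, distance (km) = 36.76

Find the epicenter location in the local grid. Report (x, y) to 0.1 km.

Circle about each station: (x − 114.9)² + (y − 95.7)² = 100.30²; (x + 33.5)² + (y + 140.1)² = 201.40²; (x − 136.6)² + (y + 34.7)² = 36.76².
Subtracting pairs of circle equations eliminates x²+y² and gives linear equations (the radical axes):
-296.8 x − 471.6 y = -32112.11
43.4 x − 260.8 y = 6211.94
Solving the 2×2 system: x ≈ 115.5, y ≈ -4.6 km.

(115.5, -4.6)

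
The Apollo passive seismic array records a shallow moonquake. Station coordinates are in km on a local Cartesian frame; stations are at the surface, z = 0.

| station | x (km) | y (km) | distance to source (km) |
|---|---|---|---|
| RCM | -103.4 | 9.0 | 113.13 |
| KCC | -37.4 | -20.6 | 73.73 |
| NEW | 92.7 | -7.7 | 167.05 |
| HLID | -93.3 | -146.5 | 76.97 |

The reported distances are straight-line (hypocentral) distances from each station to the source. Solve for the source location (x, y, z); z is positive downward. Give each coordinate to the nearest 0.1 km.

Each station gives a sphere (x−x_i)² + (y−y_i)² + z² = d_i² (stations at z=0).
Subtracting the RCM sphere from KCC and NEW: z² cancels, leaving linear equations in x and y:
132.0 x − 59.2 y = -1587.16
392.2 x − 33.4 y = -17227.29
Solving: x ≈ -51.402, y ≈ -87.803 km (keep extra digits for the depth step; rounded: -51.4, -87.8).
Then from the RCM sphere: z² = 113.13² − (x + 103.4)² − (y − 9.0)² with x = -51.402, y = -87.803, so z ≈ 26.903 ≈ 26.9 km.

(-51.4, -87.8, 26.9)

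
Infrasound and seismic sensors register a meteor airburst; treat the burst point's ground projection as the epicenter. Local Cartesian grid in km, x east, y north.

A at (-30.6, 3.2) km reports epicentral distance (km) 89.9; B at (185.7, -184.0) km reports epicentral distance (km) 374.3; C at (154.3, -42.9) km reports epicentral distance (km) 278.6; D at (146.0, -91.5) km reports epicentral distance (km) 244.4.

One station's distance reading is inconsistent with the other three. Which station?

Solve using three stations at a time. Using A, B, C (subtract circle equations pairwise → linear system) gives (x, y) ≈ (-109.8, 45.7).
Distances from that point to each station vs reported:
  A: calculated 89.9 vs reported 89.9 → residual 0.0 km
  B: calculated 374.3 vs reported 374.3 → residual 0.0 km
  C: calculated 278.6 vs reported 278.6 → residual 0.0 km
  D: calculated 290.3 vs reported 244.4 → residual 45.9 km
A, B, C are mutually consistent (residuals ≈ 0); D is off by 45.9 km.

D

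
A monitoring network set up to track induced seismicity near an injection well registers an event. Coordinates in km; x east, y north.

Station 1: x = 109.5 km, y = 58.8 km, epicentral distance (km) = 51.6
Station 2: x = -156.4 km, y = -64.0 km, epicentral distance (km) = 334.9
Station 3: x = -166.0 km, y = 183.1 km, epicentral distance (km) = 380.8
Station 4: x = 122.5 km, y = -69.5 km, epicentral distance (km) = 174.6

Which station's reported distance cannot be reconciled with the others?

Station 3

Solve using three stations at a time. Using Station 1, Station 2, Station 4 (subtract circle equations pairwise → linear system) gives (x, y) ≈ (132.9, 104.8).
Distances from that point to each station vs reported:
  Station 1: calculated 51.6 vs reported 51.6 → residual 0.0 km
  Station 2: calculated 334.9 vs reported 334.9 → residual 0.0 km
  Station 3: calculated 308.9 vs reported 380.8 → residual 71.9 km
  Station 4: calculated 174.6 vs reported 174.6 → residual 0.0 km
Station 1, Station 2, Station 4 are mutually consistent (residuals ≈ 0); Station 3 is off by 71.9 km.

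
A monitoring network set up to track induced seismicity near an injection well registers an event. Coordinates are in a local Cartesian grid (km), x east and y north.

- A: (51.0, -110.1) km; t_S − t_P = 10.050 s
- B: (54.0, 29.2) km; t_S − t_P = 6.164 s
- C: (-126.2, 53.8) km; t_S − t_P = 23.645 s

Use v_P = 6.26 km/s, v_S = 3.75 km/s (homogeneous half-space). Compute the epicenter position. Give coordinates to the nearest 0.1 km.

81.8 km east, -21.3 km north

Distance from S−P lag: d = Δt · v_P v_S / (v_P − v_S) = Δt · (6.26·3.75)/(6.26−3.75) ≈ 9.3526·Δt.
So d_A = 93.99, d_B = 57.65, d_C = 221.14 km.
Circle about each station: (x − 51.0)² + (y + 110.1)² = 93.99²; (x − 54.0)² + (y − 29.2)² = 57.65²; (x + 126.2)² + (y − 53.8)² = 221.14².
Subtracting the A equation from the B and C equations removes the quadratic terms:
6.0 x + 278.6 y = -5443.77
-354.4 x + 327.8 y = -35970.91
Solving the 2×2 system: x ≈ 81.8, y ≈ -21.3 km.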